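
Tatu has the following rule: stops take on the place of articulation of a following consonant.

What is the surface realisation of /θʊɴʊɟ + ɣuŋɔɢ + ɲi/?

The rule targets /ɟ/ (voiced palatal stop), which sits before the trigger /ɣ/ (velar).
A voiced velar stop is [g], so the surface segment is [g].
The same rule applies at the second boundary: /ɢ/ → [ɟ] next to /ɲ/.

[θʊɴʊgɣuŋɔɟɲi]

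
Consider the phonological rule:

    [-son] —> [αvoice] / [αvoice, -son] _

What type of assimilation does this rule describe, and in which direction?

The rule copies [voice] from the environment onto the target, so the assimilating feature is voicing.
The conditioning segment sits to the left of the focus bar, meaning the trigger precedes the segment that changes — progressive assimilation.

progressive voicing assimilation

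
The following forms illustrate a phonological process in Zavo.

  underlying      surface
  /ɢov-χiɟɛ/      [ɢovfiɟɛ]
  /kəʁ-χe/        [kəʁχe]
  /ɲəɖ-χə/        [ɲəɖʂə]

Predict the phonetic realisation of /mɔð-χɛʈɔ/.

The data show progressive place assimilation: /χ/ → [f] after /v/; /χ/ → [ʂ] after /ɖ/. In each pair only place changes, matching the preceding consonant, while manner and voice stay constant.
No alternation appears in [kəʁχe]: there the adjacent consonants already agree in place (/χ/ and /ʁ/ are both uvular), so this form is consistent with the same rule.
The rule targets /χ/ (voiceless uvular fricative), which sits after the trigger /ð/ (dental).
A voiceless dental fricative is [θ], so the surface segment is [θ].

[mɔðθɛʈɔ]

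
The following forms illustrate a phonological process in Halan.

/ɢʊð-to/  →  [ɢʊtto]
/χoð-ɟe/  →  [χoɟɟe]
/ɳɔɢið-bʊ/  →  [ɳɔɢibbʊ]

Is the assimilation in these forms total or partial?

total assimilation

The segment that alternates is /ð/, which surfaces as [t] when adjacent to /t/.
The output [t] is identical to the trigger /t/ — every feature (place, manner, voicing) has been copied — so this is total assimilation.
The other forms behave the same way: /ð/ → [ɟ] before /ɟ/; /ð/ → [b] before /b/ — in each case the output is a copy of the following consonant.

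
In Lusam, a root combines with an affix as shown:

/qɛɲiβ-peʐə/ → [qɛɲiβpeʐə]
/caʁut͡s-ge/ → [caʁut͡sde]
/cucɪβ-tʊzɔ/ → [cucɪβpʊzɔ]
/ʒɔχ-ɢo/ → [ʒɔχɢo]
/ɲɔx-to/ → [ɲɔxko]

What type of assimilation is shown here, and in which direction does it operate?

The segment that alternates is /g/, which surfaces as [d] when adjacent to /t͡s/.
/g/ is velar while /t͡s/ is alveolar; the output [d] is alveolar, matching the trigger — so the feature that spreads is place.
Manner and voice are unchanged, so the assimilation is partial, not total.
The same holds elsewhere in the data: /t/ → [p] after /β/ (alveolar → bilabial, matching bilabial); /t/ → [k] after /x/ (alveolar → velar, matching velar) — only place changes, and always toward the preceding segment.
Nothing changes in [qɛɲiβpeʐə], [ʒɔχɢo]: there the adjacent consonants already agree in place (/p/ and /β/ are both bilabial; /ɢ/ and /χ/ are both uvular), so these forms are consistent with the same rule.
The trigger is the preceding segment, so the direction is progressive (perseverative).

progressive place assimilation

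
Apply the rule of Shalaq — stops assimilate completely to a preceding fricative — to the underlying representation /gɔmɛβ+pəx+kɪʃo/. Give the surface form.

[gɔmɛββəxxɪʃo]

/p/ is the segment targeted by the rule; it sits immediately after /β/, so it assimilates completely and surfaces as [β].
At the second juncture, /k/ likewise becomes [x] adjacent to /x/.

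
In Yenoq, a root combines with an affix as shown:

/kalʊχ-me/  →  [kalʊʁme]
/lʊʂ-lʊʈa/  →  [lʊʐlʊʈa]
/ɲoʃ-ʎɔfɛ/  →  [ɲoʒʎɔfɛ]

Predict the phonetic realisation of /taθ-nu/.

The data show regressive voicing assimilation: /χ/ → [ʁ] before /m/; /ʂ/ → [ʐ] before /l/; /ʃ/ → [ʒ] before /ʎ/. In each pair only voicing changes, matching the following consonant, while place and manner stay constant.
/θ/ is a voiceless dental fricative. The following trigger /n/ is voiced, so /θ/ must become voiced as well.
A voiced dental fricative is [ð], so the surface segment is [ð].

[taðnu]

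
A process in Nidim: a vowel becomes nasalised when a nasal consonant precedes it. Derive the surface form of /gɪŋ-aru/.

The vowel /a/ is adjacent to the preceding nasal /ŋ/, so it acquires [+nasal] and surfaces as [ã].

[gɪŋãru]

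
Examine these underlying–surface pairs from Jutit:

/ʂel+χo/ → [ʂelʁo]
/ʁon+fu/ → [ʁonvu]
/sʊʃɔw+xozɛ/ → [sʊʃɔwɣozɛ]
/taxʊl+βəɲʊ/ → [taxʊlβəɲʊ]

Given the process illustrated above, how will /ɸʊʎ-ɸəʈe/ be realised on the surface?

The data show progressive voicing assimilation: /χ/ → [ʁ] after /l/; /f/ → [v] after /n/; /x/ → [ɣ] after /w/. In each pair only voicing changes, matching the preceding consonant, while place and manner stay constant.
Nothing changes in [taxʊlβəɲʊ]: there the adjacent consonants already agree in voicing (/β/ and /l/ are both voiced), so this form is consistent with the same rule.
The rule targets /ɸ/ (voiceless bilabial fricative), which sits after the trigger /ʎ/ (voiced).
The voiced bilabial fricative is [β], so /ɸ/ → [β].

[ɸʊʎβəʈe]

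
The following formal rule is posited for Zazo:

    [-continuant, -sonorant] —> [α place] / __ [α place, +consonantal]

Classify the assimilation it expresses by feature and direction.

regressive place assimilation

The shared variable α links the value of the place features (abbreviated [place]) on the target to the same value on the neighbouring segment, so place is the feature that assimilates.
Since the environment is written after the underscore, the trigger follows the target; the direction is regressive.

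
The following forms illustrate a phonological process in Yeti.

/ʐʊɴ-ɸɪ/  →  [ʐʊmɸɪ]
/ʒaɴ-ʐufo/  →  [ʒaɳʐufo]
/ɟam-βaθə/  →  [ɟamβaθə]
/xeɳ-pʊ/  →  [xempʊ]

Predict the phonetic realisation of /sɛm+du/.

The data show regressive place assimilation: /ɴ/ → [m] before /ɸ/; /ɴ/ → [ɳ] before /ʐ/; /ɳ/ → [m] before /p/. In each pair only place changes, matching the following consonant, while manner and voice stay constant.
No alternation appears in [ɟamβaθə]: there the adjacent consonants already agree in place (/m/ and /β/ are both bilabial), so this form is consistent with the same rule.
/m/ is a voiced bilabial nasal. The following trigger /d/ is alveolar, so /m/ must become alveolar as well.
Changing only its place to alveolar gives [n] — the voiced alveolar nasal.

[sɛndu]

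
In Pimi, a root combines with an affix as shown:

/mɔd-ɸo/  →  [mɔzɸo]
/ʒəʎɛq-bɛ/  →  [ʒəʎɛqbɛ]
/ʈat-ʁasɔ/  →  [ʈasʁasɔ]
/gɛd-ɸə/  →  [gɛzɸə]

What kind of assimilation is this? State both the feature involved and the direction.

regressive manner assimilation

The segment that alternates is /d/, which surfaces as [z] when adjacent to /ɸ/.
The change stop → fricative matches the manner of the following /ɸ/, identifying this as manner assimilation.
Place and voice are unchanged, so the assimilation is partial, not total.
Checking the remaining alternation: /t/ → [s] before /ʁ/ (stop → fricative, matching a fricative) — only manner changes, and always toward the following segment.
No alternation appears in [ʒəʎɛqbɛ]: there the adjacent consonants already agree in manner (/q/ and /b/ are both stops), so this form is consistent with the same rule.
Since the segment that changes precedes the conditioning segment, the assimilation is regressive.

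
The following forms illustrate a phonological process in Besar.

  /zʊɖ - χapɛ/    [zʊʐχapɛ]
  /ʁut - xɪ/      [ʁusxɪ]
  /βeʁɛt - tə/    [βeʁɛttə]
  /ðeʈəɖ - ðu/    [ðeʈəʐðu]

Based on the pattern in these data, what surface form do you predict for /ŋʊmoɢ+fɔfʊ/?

The data show regressive manner assimilation: /ɖ/ → [ʐ] before /χ/; /t/ → [s] before /x/; /ɖ/ → [ʐ] before /ð/. In each pair only manner changes, matching the following consonant, while place and voice stay constant.
Nothing changes in [βeʁɛttə]: there the adjacent consonants already agree in manner (/t/ and /t/ are both stops), so this form is consistent with the same rule.
The rule targets /ɢ/ (voiced uvular stop), which sits before the trigger /f/ (fricative).
The voiced uvular fricative is [ʁ], so /ɢ/ → [ʁ].

[ŋʊmoʁfɔfʊ]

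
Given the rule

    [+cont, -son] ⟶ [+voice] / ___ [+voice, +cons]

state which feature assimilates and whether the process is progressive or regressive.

The structural change is [+voice], and the conditioning segment [+voice, +cons] (a voiced consonant) is itself voiced, so the target comes to share the voicing of its neighbour — voicing assimilation.
Since the environment is written after the underscore, the trigger follows the target; the direction is regressive.

regressive voicing assimilation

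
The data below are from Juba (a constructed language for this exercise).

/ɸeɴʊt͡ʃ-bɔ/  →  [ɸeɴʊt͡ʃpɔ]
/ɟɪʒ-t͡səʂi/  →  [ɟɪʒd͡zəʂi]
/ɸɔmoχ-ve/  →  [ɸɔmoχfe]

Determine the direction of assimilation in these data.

Underlying /b/ is realised as [p] next to /t͡ʃ/; /t͡ʃ/ itself does not change.
/b/ is voiced while /t͡ʃ/ is voiceless; the output [p] is voiceless, matching the trigger — so the feature that spreads is voicing.
Checking the remaining alternations: /t͡s/ → [d͡z] after /ʒ/ (voiceless → voiced, matching voiced); /v/ → [f] after /χ/ (voiced → voiceless, matching voiceless) — only voicing changes, and always toward the preceding segment.
Since the segment that changes follows the conditioning segment, the assimilation is progressive.

progressive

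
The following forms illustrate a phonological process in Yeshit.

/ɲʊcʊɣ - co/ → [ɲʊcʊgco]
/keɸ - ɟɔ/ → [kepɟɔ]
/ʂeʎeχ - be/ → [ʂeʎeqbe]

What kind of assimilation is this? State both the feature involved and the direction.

Comparing underlying and surface forms, /ɣ/ → [g] is the alternation; the neighbouring /c/ is constant.
The change fricative → stop matches the manner of the following /c/, identifying this as manner assimilation.
Place and voice are unchanged, so the assimilation is partial, not total.
The same holds elsewhere in the data: /ɸ/ → [p] before /ɟ/ (fricative → stop, matching a stop); /χ/ → [q] before /b/ (fricative → stop, matching a stop) — only manner changes, and always toward the following segment.
The trigger is the following segment, so the direction is regressive (anticipatory).

regressive manner assimilation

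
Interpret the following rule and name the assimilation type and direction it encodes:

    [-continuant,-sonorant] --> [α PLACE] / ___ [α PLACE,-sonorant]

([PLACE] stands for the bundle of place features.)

regressive place assimilation

The rule copies the place features (abbreviated [PLACE]) from the environment onto the target, so the assimilating feature is place.
Since the environment is written after the underscore, the trigger follows the target; the direction is regressive.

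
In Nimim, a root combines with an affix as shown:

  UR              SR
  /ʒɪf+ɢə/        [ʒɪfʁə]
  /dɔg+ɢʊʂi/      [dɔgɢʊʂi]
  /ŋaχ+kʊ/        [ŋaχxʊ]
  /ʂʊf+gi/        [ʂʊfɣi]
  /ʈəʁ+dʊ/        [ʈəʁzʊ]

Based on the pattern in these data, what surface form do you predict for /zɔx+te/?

[zɔxse]

The data show progressive manner assimilation: /ɢ/ → [ʁ] after /f/; /k/ → [x] after /χ/; /g/ → [ɣ] after /f/; /d/ → [z] after /ʁ/. In each pair only manner changes, matching the preceding consonant, while place and voice stay constant.
No alternation appears in [dɔgɢʊʂi]: there the adjacent consonants already agree in manner (/ɢ/ and /g/ are both stops), so this form is consistent with the same rule.
/t/ is a voiceless alveolar stop. The preceding trigger /x/ is a fricative, so /t/ must become a fricative as well.
A voiceless alveolar fricative is [s], so the surface segment is [s].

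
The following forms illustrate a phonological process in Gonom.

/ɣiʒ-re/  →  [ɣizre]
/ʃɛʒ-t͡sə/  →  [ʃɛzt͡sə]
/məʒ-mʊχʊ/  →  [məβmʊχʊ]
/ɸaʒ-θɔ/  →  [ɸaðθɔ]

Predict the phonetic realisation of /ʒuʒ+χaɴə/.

The data show regressive place assimilation: /ʒ/ → [z] before /r/; /ʒ/ → [z] before /t͡s/; /ʒ/ → [β] before /m/; /ʒ/ → [ð] before /θ/. In each pair only place changes, matching the following consonant, while manner and voice stay constant.
The rule targets /ʒ/ (voiced postalveolar fricative), which sits before the trigger /χ/ (uvular).
The voiced uvular fricative is [ʁ], so /ʒ/ → [ʁ].

[ʒuʁχaɴə]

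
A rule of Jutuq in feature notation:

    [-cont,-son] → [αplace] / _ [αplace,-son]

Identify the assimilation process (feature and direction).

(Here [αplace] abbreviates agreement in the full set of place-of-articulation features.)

regressive place assimilation

The rule copies the place features (abbreviated [place]) from the environment onto the target, so the assimilating feature is place.
The conditioning segment sits to the right of the focus bar, meaning the trigger follows the segment that changes — regressive assimilation.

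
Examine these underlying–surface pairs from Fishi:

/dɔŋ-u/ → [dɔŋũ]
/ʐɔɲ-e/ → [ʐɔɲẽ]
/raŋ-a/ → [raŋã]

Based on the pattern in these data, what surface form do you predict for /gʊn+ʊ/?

[gʊnʊ̃]

The data show progressive nasality assimilation (vowel nasalisation): /u/ → [ũ] after /ŋ/; /e/ → [ẽ] after /ɲ/; /a/ → [ã] after /ŋ/ — a vowel is nasalised by an immediately preceding nasal consonant.
The vowel /ʊ/ is adjacent to the preceding nasal /n/, so it acquires [+nasal] and surfaces as [ʊ̃].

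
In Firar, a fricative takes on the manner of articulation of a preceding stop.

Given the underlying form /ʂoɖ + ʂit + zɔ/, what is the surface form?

[ʂoɖʈitdɔ]

The rule targets /ʂ/ (voiceless retroflex fricative), which sits after the trigger /ɖ/ (stop).
The voiceless retroflex stop is [ʈ], so /ʂ/ → [ʈ].
The same rule applies at the second boundary: /z/ → [d] next to /t/.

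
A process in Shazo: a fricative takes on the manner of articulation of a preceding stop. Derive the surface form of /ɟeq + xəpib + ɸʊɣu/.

The rule targets /x/ (voiceless velar fricative), which sits after the trigger /q/ (stop).
A voiceless velar stop is [k], so the surface segment is [k].
The same rule applies at the second boundary: /ɸ/ → [p] next to /b/.

[ɟeqkəpibpʊɣu]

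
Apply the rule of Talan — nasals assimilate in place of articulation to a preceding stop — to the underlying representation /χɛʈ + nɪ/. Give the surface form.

The rule targets /n/ (voiced alveolar nasal), which sits after the trigger /ʈ/ (retroflex).
A voiced retroflex nasal is [ɳ], so the surface segment is [ɳ].

[χɛʈɳɪ]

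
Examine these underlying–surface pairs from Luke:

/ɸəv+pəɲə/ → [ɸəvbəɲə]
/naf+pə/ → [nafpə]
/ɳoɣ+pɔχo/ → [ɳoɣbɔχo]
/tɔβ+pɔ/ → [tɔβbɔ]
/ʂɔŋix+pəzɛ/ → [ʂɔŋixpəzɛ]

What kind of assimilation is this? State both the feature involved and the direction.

Comparing underlying and surface forms, /p/ → [b] is the alternation; the neighbouring /v/ is constant.
/p/ is voiceless while /v/ is voiced; the output [b] is voiced, matching the trigger — so the feature that spreads is voicing.
Place and manner are unchanged, so the assimilation is partial, not total.
The same holds elsewhere in the data: /p/ → [b] after /ɣ/ (voiceless → voiced, matching voiced); /p/ → [b] after /β/ (voiceless → voiced, matching voiced) — only voicing changes, and always toward the preceding segment.
Nothing changes in [nafpə], [ʂɔŋixpəzɛ]: there the adjacent consonants already agree in voicing (/p/ and /f/ are both voiceless; /p/ and /x/ are both voiceless), so these forms are consistent with the same rule.
Since the segment that changes follows the conditioning segment, the assimilation is progressive.

progressive voicing assimilation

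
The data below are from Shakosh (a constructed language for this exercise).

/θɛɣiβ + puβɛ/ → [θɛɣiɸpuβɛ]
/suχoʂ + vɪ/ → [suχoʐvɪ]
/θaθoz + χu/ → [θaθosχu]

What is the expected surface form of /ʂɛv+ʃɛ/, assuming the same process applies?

[ʂɛfʃɛ]

The data show regressive voicing assimilation: /β/ → [ɸ] before /p/; /ʂ/ → [ʐ] before /v/; /z/ → [s] before /χ/. In each pair only voicing changes, matching the following consonant, while place and manner stay constant.
/v/ is a voiced labiodental fricative. The following trigger /ʃ/ is voiceless, so /v/ must become voiceless as well.
Changing only its voicing to voiceless gives [f] — the voiceless labiodental fricative.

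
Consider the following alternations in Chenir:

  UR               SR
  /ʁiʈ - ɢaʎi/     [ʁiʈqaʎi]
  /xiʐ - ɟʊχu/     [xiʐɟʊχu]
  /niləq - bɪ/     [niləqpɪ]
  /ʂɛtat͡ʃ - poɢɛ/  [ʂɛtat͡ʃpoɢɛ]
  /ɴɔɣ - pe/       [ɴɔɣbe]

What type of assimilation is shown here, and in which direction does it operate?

progressive voicing assimilation

The segment that alternates is /ɢ/, which surfaces as [q] when adjacent to /ʈ/.
The change voiced → voiceless matches the voicing of the preceding /ʈ/, identifying this as voicing assimilation.
Place and manner are unchanged, so the assimilation is partial, not total.
The same holds elsewhere in the data: /b/ → [p] after /q/ (voiced → voiceless, matching voiceless); /p/ → [b] after /ɣ/ (voiceless → voiced, matching voiced) — only voicing changes, and always toward the preceding segment.
Nothing changes in [xiʐɟʊχu], [ʂɛtat͡ʃpoɢɛ]: there the adjacent consonants already agree in voicing (/ɟ/ and /ʐ/ are both voiced; /p/ and /t͡ʃ/ are both voiceless), so these forms are consistent with the same rule.
Since the segment that changes follows the conditioning segment, the assimilation is progressive.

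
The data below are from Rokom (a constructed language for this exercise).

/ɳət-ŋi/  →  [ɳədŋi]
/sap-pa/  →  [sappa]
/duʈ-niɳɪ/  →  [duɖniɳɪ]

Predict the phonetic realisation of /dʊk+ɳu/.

The data show regressive voicing assimilation: /t/ → [d] before /ŋ/; /ʈ/ → [ɖ] before /n/. In each pair only voicing changes, matching the following consonant, while place and manner stay constant.
No alternation appears in [sappa]: there the adjacent consonants already agree in voicing (/p/ and /p/ are both voiceless), so this form is consistent with the same rule.
The rule targets /k/ (voiceless velar stop), which sits before the trigger /ɳ/ (voiced).
Changing only its voicing to voiced gives [g] — the voiced velar stop.

[dʊgɳu]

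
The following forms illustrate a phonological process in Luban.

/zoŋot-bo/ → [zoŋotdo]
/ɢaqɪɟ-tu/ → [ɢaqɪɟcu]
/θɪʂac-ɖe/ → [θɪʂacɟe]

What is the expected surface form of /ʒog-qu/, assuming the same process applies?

[ʒogku]

The data show progressive place assimilation: /b/ → [d] after /t/; /t/ → [c] after /ɟ/; /ɖ/ → [ɟ] after /c/. In each pair only place changes, matching the preceding consonant, while manner and voice stay constant.
/q/ is a voiceless uvular stop. The preceding trigger /g/ is velar, so /q/ must become velar as well.
The voiceless velar stop is [k], so /q/ → [k].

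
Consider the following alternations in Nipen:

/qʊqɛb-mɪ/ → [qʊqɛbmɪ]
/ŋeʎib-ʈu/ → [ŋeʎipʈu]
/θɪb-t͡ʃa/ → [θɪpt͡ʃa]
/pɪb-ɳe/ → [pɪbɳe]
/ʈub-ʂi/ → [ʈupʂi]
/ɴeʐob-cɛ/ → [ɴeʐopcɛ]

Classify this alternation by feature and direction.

regressive voicing assimilation

Comparing underlying and surface forms, /b/ → [p] is the alternation; the neighbouring /ʈ/ is constant.
The change voiced → voiceless matches the voicing of the following /ʈ/, identifying this as voicing assimilation.
Place and manner are unchanged, so the assimilation is partial, not total.
The same holds elsewhere in the data: /b/ → [p] before /t͡ʃ/ (voiced → voiceless, matching voiceless); /b/ → [p] before /ʂ/ (voiced → voiceless, matching voiceless); /b/ → [p] before /c/ (voiced → voiceless, matching voiceless) — only voicing changes, and always toward the following segment.
No alternation appears in [qʊqɛbmɪ], [pɪbɳe]: there the adjacent consonants already agree in voicing (/b/ and /m/ are both voiced; /b/ and /ɳ/ are both voiced), so these forms are consistent with the same rule.
Since the segment that changes precedes the conditioning segment, the assimilation is regressive.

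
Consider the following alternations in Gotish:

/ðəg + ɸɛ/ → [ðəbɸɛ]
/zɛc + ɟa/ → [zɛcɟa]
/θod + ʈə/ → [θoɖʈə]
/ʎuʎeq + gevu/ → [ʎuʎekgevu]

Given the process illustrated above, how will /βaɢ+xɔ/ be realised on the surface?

[βagxɔ]

The data show regressive place assimilation: /g/ → [b] before /ɸ/; /d/ → [ɖ] before /ʈ/; /q/ → [k] before /g/. In each pair only place changes, matching the following consonant, while manner and voice stay constant.
No alternation appears in [zɛcɟa]: there the adjacent consonants already agree in place (/c/ and /ɟ/ are both palatal), so this form is consistent with the same rule.
The rule targets /ɢ/ (voiced uvular stop), which sits before the trigger /x/ (velar).
The voiced velar stop is [g], so /ɢ/ → [g].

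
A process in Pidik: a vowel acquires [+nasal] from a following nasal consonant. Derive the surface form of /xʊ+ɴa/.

[xʊ̃ɴa]

/ʊ/ sits next to the nasal /ɴ/ and is therefore nasalised to [ʊ̃].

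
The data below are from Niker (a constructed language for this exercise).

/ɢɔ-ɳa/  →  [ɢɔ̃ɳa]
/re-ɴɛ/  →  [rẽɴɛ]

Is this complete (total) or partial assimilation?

partial assimilation

The vowel /ɔ/ surfaces as nasalised [ɔ̃] next to the following nasal /ɳ/ — it has acquired the [+nasal] feature of its neighbour.
Likewise in the remaining data: /e/ → [ẽ] before /ɴ/ — each time a vowel is nasalised next to a following nasal.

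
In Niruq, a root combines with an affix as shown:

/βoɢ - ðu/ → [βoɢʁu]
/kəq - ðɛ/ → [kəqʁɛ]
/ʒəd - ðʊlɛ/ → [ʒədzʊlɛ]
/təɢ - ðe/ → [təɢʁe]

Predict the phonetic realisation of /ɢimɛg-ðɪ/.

[ɢimɛgɣɪ]

The data show progressive place assimilation: /ð/ → [ʁ] after /ɢ/; /ð/ → [ʁ] after /q/; /ð/ → [z] after /d/. In each pair only place changes, matching the preceding consonant, while manner and voice stay constant.
/ð/ is a voiced dental fricative. The preceding trigger /g/ is velar, so /ð/ must become velar as well.
Changing only its place to velar gives [ɣ] — the voiced velar fricative.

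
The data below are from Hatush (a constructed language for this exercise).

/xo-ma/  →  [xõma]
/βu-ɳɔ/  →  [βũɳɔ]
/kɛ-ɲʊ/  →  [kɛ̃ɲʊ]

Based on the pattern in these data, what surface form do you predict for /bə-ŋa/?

The data show regressive nasality assimilation (vowel nasalisation): /o/ → [õ] before /m/; /u/ → [ũ] before /ɳ/; /ɛ/ → [ɛ̃] before /ɲ/ — a vowel is nasalised by an immediately following nasal consonant.
/ə/ sits next to the nasal /ŋ/ and is therefore nasalised to [ə̃].

[bə̃ŋa]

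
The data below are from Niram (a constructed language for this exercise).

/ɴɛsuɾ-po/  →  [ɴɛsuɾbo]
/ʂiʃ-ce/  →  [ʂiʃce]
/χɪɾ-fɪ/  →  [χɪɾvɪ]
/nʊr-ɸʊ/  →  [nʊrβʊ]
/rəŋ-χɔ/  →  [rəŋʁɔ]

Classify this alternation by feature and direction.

Comparing underlying and surface forms, /p/ → [b] is the alternation; the neighbouring /ɾ/ is constant.
The change voiceless → voiced matches the voicing of the preceding /ɾ/, identifying this as voicing assimilation.
Place and manner are unchanged, so the assimilation is partial, not total.
Checking the remaining alternations: /f/ → [v] after /ɾ/ (voiceless → voiced, matching voiced); /ɸ/ → [β] after /r/ (voiceless → voiced, matching voiced); /χ/ → [ʁ] after /ŋ/ (voiceless → voiced, matching voiced) — only voicing changes, and always toward the preceding segment.
Nothing changes in [ʂiʃce]: there the adjacent consonants already agree in voicing (/c/ and /ʃ/ are both voiceless), so this form is consistent with the same rule.
Since the segment that changes follows the conditioning segment, the assimilation is progressive.

progressive voicing assimilation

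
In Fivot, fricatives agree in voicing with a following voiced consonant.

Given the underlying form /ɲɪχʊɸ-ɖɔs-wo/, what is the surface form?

[ɲɪχʊβɖɔzwo]

/ɸ/ is a voiceless bilabial fricative. The following trigger /ɖ/ is voiced, so /ɸ/ must become voiced as well.
The voiced bilabial fricative is [β], so /ɸ/ → [β].
The same rule applies at the second boundary: /s/ → [z] next to /w/.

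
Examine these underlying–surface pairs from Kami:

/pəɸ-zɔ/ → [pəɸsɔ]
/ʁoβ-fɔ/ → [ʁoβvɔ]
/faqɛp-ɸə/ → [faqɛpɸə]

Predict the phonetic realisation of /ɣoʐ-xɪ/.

The data show progressive voicing assimilation: /z/ → [s] after /ɸ/; /f/ → [v] after /β/. In each pair only voicing changes, matching the preceding consonant, while place and manner stay constant.
No alternation appears in [faqɛpɸə]: there the adjacent consonants already agree in voicing (/ɸ/ and /p/ are both voiceless), so this form is consistent with the same rule.
The rule targets /x/ (voiceless velar fricative), which sits after the trigger /ʐ/ (voiced).
The voiced velar fricative is [ɣ], so /x/ → [ɣ].

[ɣoʐɣɪ]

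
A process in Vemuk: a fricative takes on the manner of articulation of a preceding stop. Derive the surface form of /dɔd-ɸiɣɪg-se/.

/ɸ/ is a voiceless bilabial fricative. The preceding trigger /d/ is a stop, so /ɸ/ must become a stop as well.
Changing only its manner to stop gives [p] — the voiceless bilabial stop.
At the second juncture, /s/ likewise becomes [t] adjacent to /g/.

[dɔdpiɣɪgte]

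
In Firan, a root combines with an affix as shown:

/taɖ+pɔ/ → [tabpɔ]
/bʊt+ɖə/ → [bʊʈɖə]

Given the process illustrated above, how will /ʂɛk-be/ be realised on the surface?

[ʂɛpbe]

The data show regressive place assimilation: /ɖ/ → [b] before /p/; /t/ → [ʈ] before /ɖ/. In each pair only place changes, matching the following consonant, while manner and voice stay constant.
/k/ is a voiceless velar stop. The following trigger /b/ is bilabial, so /k/ must become bilabial as well.
The voiceless bilabial stop is [p], so /k/ → [p].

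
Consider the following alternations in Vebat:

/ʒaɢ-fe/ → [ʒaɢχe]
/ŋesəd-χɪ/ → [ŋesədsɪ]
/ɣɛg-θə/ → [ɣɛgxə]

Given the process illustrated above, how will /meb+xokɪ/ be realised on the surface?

[mebɸokɪ]

The data show progressive place assimilation: /f/ → [χ] after /ɢ/; /χ/ → [s] after /d/; /θ/ → [x] after /g/. In each pair only place changes, matching the preceding consonant, while manner and voice stay constant.
The rule targets /x/ (voiceless velar fricative), which sits after the trigger /b/ (bilabial).
The voiceless bilabial fricative is [ɸ], so /x/ → [ɸ].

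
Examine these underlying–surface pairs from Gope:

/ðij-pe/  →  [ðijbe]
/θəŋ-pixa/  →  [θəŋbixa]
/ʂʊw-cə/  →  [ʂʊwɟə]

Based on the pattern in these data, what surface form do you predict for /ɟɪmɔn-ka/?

[ɟɪmɔnga]

The data show progressive voicing assimilation: /p/ → [b] after /j/; /p/ → [b] after /ŋ/; /c/ → [ɟ] after /w/. In each pair only voicing changes, matching the preceding consonant, while place and manner stay constant.
/k/ is a voiceless velar stop. The preceding trigger /n/ is voiced, so /k/ must become voiced as well.
Changing only its voicing to voiced gives [g] — the voiced velar stop.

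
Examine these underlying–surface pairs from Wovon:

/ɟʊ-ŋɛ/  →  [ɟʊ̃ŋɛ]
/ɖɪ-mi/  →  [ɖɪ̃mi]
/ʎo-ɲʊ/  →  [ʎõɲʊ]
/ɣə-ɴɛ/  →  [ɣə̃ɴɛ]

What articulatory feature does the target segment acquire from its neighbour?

The vowel /ʊ/ surfaces as nasalised [ʊ̃] next to the following nasal /ŋ/ — it has acquired the [+nasal] feature of its neighbour.
Likewise in the remaining data: /ɪ/ → [ɪ̃] before /m/; /o/ → [õ] before /ɲ/; /ə/ → [ə̃] before /ɴ/ — each time a vowel is nasalised next to a following nasal.

nasality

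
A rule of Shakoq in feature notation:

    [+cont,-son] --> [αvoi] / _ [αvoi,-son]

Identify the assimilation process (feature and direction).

regressive voicing assimilation

The shared variable α links the value of [voi] on the target to the same value on the neighbouring segment, so voicing is the feature that assimilates.
Since the environment is written after the underscore, the trigger follows the target; the direction is regressive.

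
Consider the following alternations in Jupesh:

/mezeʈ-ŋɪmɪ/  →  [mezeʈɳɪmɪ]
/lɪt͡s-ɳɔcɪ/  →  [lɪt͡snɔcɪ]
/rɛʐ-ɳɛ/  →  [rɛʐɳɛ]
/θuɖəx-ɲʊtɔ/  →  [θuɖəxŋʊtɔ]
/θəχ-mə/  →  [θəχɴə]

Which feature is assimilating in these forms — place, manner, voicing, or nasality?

The segment that alternates is /ŋ/, which surfaces as [ɳ] when adjacent to /ʈ/.
The change velar → retroflex matches the place of the preceding /ʈ/, identifying this as place assimilation.
Checking the remaining alternations: /ɳ/ → [n] after /t͡s/ (retroflex → alveolar, matching alveolar); /ɲ/ → [ŋ] after /x/ (palatal → velar, matching velar); /m/ → [ɴ] after /χ/ (bilabial → uvular, matching uvular) — only place changes, and always toward the preceding segment.
No alternation appears in [rɛʐɳɛ]: there the adjacent consonants already agree in place (/ɳ/ and /ʐ/ are both retroflex), so this form is consistent with the same rule.

place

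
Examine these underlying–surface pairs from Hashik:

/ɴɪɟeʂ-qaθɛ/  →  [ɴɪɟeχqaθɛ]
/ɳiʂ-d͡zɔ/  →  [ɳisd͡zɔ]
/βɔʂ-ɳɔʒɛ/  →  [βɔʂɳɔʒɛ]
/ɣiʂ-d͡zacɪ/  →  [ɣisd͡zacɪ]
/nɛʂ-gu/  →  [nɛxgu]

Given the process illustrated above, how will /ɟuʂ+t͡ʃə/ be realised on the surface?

[ɟuʃt͡ʃə]

The data show regressive place assimilation: /ʂ/ → [χ] before /q/; /ʂ/ → [s] before /d͡z/; /ʂ/ → [x] before /g/. In each pair only place changes, matching the following consonant, while manner and voice stay constant.
No alternation appears in [βɔʂɳɔʒɛ]: there the adjacent consonants already agree in place (/ʂ/ and /ɳ/ are both retroflex), so this form is consistent with the same rule.
The rule targets /ʂ/ (voiceless retroflex fricative), which sits before the trigger /t͡ʃ/ (postalveolar).
A voiceless postalveolar fricative is [ʃ], so the surface segment is [ʃ].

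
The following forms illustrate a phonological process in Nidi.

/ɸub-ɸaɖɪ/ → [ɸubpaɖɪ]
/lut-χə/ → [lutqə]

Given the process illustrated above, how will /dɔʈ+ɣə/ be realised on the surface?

[dɔʈgə]

The data show progressive manner assimilation: /ɸ/ → [p] after /b/; /χ/ → [q] after /t/. In each pair only manner changes, matching the preceding consonant, while place and voice stay constant.
The rule targets /ɣ/ (voiced velar fricative), which sits after the trigger /ʈ/ (stop).
The voiced velar stop is [g], so /ɣ/ → [g].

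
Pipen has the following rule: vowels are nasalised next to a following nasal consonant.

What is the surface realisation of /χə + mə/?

/ə/ sits next to the nasal /m/ and is therefore nasalised to [ə̃].

[χə̃mə]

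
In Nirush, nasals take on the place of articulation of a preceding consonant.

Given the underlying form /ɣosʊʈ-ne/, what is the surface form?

[ɣosʊʈɳe]

The rule targets /n/ (voiced alveolar nasal), which sits after the trigger /ʈ/ (retroflex).
A voiced retroflex nasal is [ɳ], so the surface segment is [ɳ].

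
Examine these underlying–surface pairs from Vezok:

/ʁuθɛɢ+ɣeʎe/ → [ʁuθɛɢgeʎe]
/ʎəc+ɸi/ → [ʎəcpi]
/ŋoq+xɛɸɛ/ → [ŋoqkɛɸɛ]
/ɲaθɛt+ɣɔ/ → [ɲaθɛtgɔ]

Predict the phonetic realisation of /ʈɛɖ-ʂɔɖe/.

[ʈɛɖʈɔɖe]

The data show progressive manner assimilation: /ɣ/ → [g] after /ɢ/; /ɸ/ → [p] after /c/; /x/ → [k] after /q/; /ɣ/ → [g] after /t/. In each pair only manner changes, matching the preceding consonant, while place and voice stay constant.
The rule targets /ʂ/ (voiceless retroflex fricative), which sits after the trigger /ɖ/ (stop).
The voiceless retroflex stop is [ʈ], so /ʂ/ → [ʈ].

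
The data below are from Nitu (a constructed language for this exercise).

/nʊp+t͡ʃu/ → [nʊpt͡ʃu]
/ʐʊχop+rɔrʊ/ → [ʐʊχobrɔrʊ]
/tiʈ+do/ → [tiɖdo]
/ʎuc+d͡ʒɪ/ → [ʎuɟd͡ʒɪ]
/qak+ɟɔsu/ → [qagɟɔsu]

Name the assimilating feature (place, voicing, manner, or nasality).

voicing

Underlying /p/ is realised as [b] next to /r/; /r/ itself does not change.
The change voiceless → voiced matches the voicing of the following /r/, identifying this as voicing assimilation.
Checking the remaining alternations: /ʈ/ → [ɖ] before /d/ (voiceless → voiced, matching voiced); /c/ → [ɟ] before /d͡ʒ/ (voiceless → voiced, matching voiced); /k/ → [g] before /ɟ/ (voiceless → voiced, matching voiced) — only voicing changes, and always toward the following segment.
No alternation appears in [nʊpt͡ʃu]: there the adjacent consonants already agree in voicing (/p/ and /t͡ʃ/ are both voiceless), so this form is consistent with the same rule.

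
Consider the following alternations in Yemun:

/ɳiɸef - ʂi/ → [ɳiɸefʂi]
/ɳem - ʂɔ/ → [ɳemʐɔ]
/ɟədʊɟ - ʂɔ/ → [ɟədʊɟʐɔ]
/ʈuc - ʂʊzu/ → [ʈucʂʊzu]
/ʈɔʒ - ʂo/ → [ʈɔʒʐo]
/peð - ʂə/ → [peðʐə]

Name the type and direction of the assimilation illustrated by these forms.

progressive voicing assimilation

Underlying /ʂ/ is realised as [ʐ] next to /m/; /m/ itself does not change.
The change voiceless → voiced matches the voicing of the preceding /m/, identifying this as voicing assimilation.
Place and manner are unchanged, so the assimilation is partial, not total.
The same holds elsewhere in the data: /ʂ/ → [ʐ] after /ɟ/ (voiceless → voiced, matching voiced); /ʂ/ → [ʐ] after /ʒ/ (voiceless → voiced, matching voiced); /ʂ/ → [ʐ] after /ð/ (voiceless → voiced, matching voiced) — only voicing changes, and always toward the preceding segment.
Nothing changes in [ɳiɸefʂi], [ʈucʂʊzu]: there the adjacent consonants already agree in voicing (/ʂ/ and /f/ are both voiceless; /ʂ/ and /c/ are both voiceless), so these forms are consistent with the same rule.
Since the segment that changes follows the conditioning segment, the assimilation is progressive.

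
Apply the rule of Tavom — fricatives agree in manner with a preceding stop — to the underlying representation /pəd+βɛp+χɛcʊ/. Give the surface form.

/β/ is a voiced bilabial fricative. The preceding trigger /d/ is a stop, so /β/ must become a stop as well.
Changing only its manner to stop gives [b] — the voiced bilabial stop.
At the second juncture, /χ/ likewise becomes [q] adjacent to /p/.

[pədbɛpqɛcʊ]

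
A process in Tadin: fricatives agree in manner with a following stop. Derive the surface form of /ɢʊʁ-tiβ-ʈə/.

The rule targets /ʁ/ (voiced uvular fricative), which sits before the trigger /t/ (stop).
Changing only its manner to stop gives [ɢ] — the voiced uvular stop.
At the second juncture, /β/ likewise becomes [b] adjacent to /ʈ/.

[ɢʊɢtibʈə]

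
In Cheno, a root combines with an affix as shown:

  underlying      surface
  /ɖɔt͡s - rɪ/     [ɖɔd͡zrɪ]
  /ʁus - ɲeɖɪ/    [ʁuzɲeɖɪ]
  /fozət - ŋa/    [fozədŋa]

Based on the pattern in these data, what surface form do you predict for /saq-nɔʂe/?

[saɢnɔʂe]

The data show regressive voicing assimilation: /t͡s/ → [d͡z] before /r/; /s/ → [z] before /ɲ/; /t/ → [d] before /ŋ/. In each pair only voicing changes, matching the following consonant, while place and manner stay constant.
/q/ is a voiceless uvular stop. The following trigger /n/ is voiced, so /q/ must become voiced as well.
The voiced uvular stop is [ɢ], so /q/ → [ɢ].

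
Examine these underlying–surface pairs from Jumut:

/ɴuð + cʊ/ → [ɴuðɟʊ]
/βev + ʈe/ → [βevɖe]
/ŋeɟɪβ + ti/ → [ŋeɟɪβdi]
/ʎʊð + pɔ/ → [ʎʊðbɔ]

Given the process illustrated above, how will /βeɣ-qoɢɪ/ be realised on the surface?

[βeɣɢoɢɪ]

The data show progressive voicing assimilation: /c/ → [ɟ] after /ð/; /ʈ/ → [ɖ] after /v/; /t/ → [d] after /β/; /p/ → [b] after /ð/. In each pair only voicing changes, matching the preceding consonant, while place and manner stay constant.
The rule targets /q/ (voiceless uvular stop), which sits after the trigger /ɣ/ (voiced).
Changing only its voicing to voiced gives [ɢ] — the voiced uvular stop.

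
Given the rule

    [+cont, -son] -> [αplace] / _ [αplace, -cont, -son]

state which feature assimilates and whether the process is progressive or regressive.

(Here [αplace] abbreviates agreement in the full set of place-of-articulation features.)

regressive place assimilation

The rule copies the place features (abbreviated [place]) from the environment onto the target, so the assimilating feature is place.
Since the environment is written after the underscore, the trigger follows the target; the direction is regressive.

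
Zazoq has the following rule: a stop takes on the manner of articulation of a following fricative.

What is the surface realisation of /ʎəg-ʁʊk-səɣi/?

[ʎəɣʁʊxsəɣi]

/g/ is a voiced velar stop. The following trigger /ʁ/ is a fricative, so /g/ must become a fricative as well.
A voiced velar fricative is [ɣ], so the surface segment is [ɣ].
The same rule applies at the second boundary: /k/ → [x] next to /s/.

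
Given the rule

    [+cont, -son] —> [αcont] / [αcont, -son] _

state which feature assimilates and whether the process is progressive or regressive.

progressive manner assimilation

The shared variable α links the value of [cont] on the target to that of the neighbouring obstruent. [cont] distinguishes stops from fricatives — a manner-of-articulation feature — so this is manner assimilation.
The conditioning segment sits to the left of the focus bar, meaning the trigger precedes the segment that changes — progressive assimilation.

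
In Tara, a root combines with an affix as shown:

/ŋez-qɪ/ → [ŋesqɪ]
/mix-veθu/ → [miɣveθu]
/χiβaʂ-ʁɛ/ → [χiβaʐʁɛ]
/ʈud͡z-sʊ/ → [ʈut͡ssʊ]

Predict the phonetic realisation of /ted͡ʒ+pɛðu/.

[tet͡ʃpɛðu]

The data show regressive voicing assimilation: /z/ → [s] before /q/; /x/ → [ɣ] before /v/; /ʂ/ → [ʐ] before /ʁ/; /d͡z/ → [t͡s] before /s/. In each pair only voicing changes, matching the following consonant, while place and manner stay constant.
The rule targets /d͡ʒ/ (voiced postalveolar affricate), which sits before the trigger /p/ (voiceless).
The voiceless postalveolar affricate is [t͡ʃ], so /d͡ʒ/ → [t͡ʃ].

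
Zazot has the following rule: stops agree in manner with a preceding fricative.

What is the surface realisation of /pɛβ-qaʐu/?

/q/ is a voiceless uvular stop. The preceding trigger /β/ is a fricative, so /q/ must become a fricative as well.
Changing only its manner to fricative gives [χ] — the voiceless uvular fricative.

[pɛβχaʐu]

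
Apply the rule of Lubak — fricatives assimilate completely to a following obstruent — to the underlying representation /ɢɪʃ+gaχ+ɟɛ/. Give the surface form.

/ʃ/ is the segment targeted by the rule; it sits immediately before /g/, so it assimilates completely and surfaces as [g].
At the second juncture, /χ/ likewise becomes [ɟ] adjacent to /ɟ/.

[ɢɪggaɟɟɛ]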